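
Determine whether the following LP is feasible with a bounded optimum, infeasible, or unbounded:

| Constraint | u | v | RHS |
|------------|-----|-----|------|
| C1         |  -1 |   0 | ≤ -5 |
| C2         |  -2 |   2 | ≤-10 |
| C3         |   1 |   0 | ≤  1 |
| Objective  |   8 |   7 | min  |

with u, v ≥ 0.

Infeasible (no feasible solution exists)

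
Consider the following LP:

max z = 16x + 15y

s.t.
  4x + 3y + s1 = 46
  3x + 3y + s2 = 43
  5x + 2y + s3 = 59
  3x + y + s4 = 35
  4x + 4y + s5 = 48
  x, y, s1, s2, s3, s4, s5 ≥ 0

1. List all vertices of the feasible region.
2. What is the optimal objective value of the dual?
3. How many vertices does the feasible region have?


1. (0, 0), (11.5, 0), (10, 2), (0, 12)
2. 190
3. 4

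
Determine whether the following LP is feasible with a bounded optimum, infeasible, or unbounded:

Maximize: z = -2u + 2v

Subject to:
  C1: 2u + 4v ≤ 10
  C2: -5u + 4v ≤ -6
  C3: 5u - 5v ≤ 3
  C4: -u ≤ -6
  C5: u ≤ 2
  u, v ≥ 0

Infeasible (no feasible solution exists)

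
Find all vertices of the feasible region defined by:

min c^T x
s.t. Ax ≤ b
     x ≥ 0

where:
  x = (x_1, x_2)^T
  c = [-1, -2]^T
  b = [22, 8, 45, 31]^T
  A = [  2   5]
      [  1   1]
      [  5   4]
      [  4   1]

(0, 0), (7.75, 0), (7.667, 0.3333), (6, 2), (0, 4.4)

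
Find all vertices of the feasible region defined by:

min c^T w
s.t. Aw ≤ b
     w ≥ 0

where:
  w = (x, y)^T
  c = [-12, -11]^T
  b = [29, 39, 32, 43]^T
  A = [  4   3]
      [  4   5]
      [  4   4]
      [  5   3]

(0, 0), (7.25, 0), (5, 3), (1, 7), (0, 7.8)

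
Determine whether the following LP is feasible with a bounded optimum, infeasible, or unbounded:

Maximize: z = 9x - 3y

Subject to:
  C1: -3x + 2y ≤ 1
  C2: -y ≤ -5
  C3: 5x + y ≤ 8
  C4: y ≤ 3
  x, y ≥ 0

Infeasible (no feasible solution exists)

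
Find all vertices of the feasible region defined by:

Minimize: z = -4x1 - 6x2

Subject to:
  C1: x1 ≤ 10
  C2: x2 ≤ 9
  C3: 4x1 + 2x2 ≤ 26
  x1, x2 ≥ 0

(0, 0), (6.5, 0), (2, 9), (0, 9)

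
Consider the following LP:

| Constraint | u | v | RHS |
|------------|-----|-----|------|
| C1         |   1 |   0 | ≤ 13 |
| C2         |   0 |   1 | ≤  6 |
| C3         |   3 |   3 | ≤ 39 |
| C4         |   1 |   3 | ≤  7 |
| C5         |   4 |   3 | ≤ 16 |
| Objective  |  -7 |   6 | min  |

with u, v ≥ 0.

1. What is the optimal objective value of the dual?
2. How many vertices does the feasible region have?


1. -28
2. 4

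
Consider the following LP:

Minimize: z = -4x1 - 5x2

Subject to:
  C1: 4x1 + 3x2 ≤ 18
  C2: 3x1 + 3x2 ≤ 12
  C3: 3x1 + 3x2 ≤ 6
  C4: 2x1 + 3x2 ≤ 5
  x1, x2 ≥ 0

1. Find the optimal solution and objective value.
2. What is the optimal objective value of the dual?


1. x1 = 1, x2 = 1, z = -9
2. -9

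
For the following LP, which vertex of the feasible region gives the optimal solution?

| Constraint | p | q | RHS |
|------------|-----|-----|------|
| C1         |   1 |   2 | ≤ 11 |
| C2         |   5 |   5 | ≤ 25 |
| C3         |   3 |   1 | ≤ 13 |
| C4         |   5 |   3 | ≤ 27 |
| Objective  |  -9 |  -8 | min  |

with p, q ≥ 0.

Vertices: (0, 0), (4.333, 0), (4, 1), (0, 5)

Evaluate the objective at each vertex of the feasible region:
  z(0, 0) = 0
  z(4.333, 0) = -39
  z(4, 1) = -44  ←
  z(0, 5) = -40
The minimum is at p = 4, q = 1.

(4, 1)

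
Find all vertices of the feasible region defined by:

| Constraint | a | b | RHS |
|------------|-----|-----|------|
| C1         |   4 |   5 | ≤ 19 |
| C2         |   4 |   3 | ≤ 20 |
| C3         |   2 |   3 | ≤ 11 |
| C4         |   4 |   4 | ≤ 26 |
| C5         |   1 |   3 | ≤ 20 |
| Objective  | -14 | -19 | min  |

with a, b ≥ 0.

(0, 0), (4.75, 0), (1, 3), (0, 3.667)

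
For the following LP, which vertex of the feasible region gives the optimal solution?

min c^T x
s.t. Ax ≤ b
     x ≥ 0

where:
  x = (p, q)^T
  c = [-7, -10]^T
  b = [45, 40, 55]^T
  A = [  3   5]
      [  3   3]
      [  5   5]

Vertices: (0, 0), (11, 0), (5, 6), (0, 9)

Evaluate the objective at each vertex of the feasible region:
  z(0, 0) = 0
  z(11, 0) = -77
  z(5, 6) = -95  ←
  z(0, 9) = -90
The minimum is at p = 5, q = 6.

(5, 6)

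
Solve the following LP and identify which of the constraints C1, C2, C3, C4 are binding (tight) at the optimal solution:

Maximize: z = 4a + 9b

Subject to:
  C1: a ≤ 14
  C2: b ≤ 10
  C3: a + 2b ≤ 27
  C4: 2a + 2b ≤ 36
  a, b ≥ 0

At a = 7, b = 10, compute slack b - a·x for each constraint:
  C1: 14 − 7 = 7  (slack)
  C2: 10 − 10 = 0  (binding)
  C3: 27 − 27 = 0  (binding)
  C4: 36 − 34 = 2  (slack)

Optimal: a = 7, b = 10
Binding: C2, C3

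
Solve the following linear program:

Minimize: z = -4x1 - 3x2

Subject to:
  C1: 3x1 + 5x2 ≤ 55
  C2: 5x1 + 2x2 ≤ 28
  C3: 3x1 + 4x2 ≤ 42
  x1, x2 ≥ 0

Evaluate the objective at each vertex of the feasible region:
  z(0, 0) = 0
  z(5.6, 0) = -22.4
  z(2, 9) = -35  ←
  z(0, 10.5) = -31.5
The minimum is at x1 = 2, x2 = 9.

x1 = 2, x2 = 9, z = -35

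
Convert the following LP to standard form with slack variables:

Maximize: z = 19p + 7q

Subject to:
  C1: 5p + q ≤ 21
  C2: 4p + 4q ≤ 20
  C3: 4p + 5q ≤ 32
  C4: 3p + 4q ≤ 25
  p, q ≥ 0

max z = 19p + 7q

s.t.
  5p + q + s1 = 21
  4p + 4q + s2 = 20
  4p + 5q + s3 = 32
  3p + 4q + s4 = 25
  p, q, s1, s2, s3, s4 ≥ 0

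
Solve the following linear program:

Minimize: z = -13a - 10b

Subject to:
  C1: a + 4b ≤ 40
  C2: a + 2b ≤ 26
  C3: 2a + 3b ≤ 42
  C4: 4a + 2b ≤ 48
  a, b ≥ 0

Evaluate the objective at each vertex of the feasible region:
  z(0, 0) = 0
  z(12, 0) = -156
  z(8, 8) = -184  ←
  z(0, 10) = -100
The minimum is at a = 8, b = 8.

a = 8, b = 8, z = -184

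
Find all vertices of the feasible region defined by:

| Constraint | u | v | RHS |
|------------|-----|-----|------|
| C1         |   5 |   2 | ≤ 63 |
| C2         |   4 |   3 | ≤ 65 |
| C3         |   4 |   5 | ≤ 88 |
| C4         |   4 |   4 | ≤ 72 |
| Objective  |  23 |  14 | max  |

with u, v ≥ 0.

(0, 0), (12.6, 0), (9, 9), (2, 16), (0, 17.6)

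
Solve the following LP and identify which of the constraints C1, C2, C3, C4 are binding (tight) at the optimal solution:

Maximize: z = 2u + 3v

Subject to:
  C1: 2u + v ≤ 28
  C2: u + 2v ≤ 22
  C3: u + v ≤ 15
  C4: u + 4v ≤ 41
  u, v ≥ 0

At u = 8, v = 7, compute slack b - a·x for each constraint:
  C1: 28 − 23 = 5  (slack)
  C2: 22 − 22 = 0  (binding)
  C3: 15 − 15 = 0  (binding)
  C4: 41 − 36 = 5  (slack)

Optimal: u = 8, v = 7
Binding: C2, C3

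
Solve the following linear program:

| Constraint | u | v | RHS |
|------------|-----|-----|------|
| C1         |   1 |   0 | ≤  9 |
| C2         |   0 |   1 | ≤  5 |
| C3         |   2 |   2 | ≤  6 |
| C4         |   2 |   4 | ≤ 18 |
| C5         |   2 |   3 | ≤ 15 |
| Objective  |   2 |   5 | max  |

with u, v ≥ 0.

Evaluate the objective at each vertex of the feasible region:
  z(0, 0) = 0
  z(3, 0) = 6
  z(0, 3) = 15  ←
The maximum is at u = 0, v = 3.

u = 0, v = 3, z = 15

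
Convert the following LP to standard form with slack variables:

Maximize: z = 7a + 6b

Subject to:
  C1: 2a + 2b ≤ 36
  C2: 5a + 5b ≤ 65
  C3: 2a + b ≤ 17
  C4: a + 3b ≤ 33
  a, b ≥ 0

max z = 7a + 6b

s.t.
  2a + 2b + s1 = 36
  5a + 5b + s2 = 65
  2a + b + s3 = 17
  a + 3b + s4 = 33
  a, b, s1, s2, s3, s4 ≥ 0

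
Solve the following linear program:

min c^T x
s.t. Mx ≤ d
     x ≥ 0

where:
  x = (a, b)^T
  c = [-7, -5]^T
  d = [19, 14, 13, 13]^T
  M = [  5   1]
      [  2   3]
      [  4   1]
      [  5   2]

Evaluate the objective at each vertex of the feasible region:
  z(0, 0) = 0
  z(2.6, 0) = -18.2
  z(1, 4) = -27  ←
  z(0, 4.667) = -23.33
The minimum is at a = 1, b = 4.

a = 1, b = 4, z = -27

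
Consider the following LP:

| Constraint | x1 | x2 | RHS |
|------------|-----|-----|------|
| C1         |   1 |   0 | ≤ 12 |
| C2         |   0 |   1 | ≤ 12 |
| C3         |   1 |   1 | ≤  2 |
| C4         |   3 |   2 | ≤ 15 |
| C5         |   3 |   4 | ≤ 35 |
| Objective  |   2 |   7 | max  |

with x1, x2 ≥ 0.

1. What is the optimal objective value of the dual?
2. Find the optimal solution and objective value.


1. 14
2. x1 = 0, x2 = 2, z = 14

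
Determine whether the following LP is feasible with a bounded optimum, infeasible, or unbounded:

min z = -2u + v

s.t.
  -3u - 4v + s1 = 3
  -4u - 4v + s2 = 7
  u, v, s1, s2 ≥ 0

Unbounded (objective can decrease without bound)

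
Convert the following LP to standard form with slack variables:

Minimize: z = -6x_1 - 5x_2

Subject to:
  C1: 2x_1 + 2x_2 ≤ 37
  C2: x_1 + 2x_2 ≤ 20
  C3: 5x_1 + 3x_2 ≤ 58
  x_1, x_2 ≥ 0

min z = -6x_1 - 5x_2

s.t.
  2x_1 + 2x_2 + s1 = 37
  x_1 + 2x_2 + s2 = 20
  5x_1 + 3x_2 + s3 = 58
  x_1, x_2, s1, s2, s3 ≥ 0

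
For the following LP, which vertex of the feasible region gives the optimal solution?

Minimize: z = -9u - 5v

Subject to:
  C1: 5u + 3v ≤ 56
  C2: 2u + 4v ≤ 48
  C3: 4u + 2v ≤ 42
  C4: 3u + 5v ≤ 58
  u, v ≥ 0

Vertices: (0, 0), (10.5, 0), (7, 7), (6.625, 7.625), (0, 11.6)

Evaluate the objective at each vertex of the feasible region:
  z(0, 0) = 0
  z(10.5, 0) = -94.5
  z(7, 7) = -98  ←
  z(6.625, 7.625) = -97.75
  z(0, 11.6) = -58
The minimum is at u = 7, v = 7.

(7, 7)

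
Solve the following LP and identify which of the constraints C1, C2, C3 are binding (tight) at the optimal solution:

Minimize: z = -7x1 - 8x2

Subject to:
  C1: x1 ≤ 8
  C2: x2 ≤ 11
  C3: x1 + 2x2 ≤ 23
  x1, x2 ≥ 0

At x1 = 8, x2 = 7.5, compute slack b - a·x for each constraint:
  C1: 8 − 8 = 0  (binding)
  C2: 11 − 7.5 = 3.5  (slack)
  C3: 23 − 23 = 0  (binding)

Optimal: x1 = 8, x2 = 7.5
Binding: C1, C3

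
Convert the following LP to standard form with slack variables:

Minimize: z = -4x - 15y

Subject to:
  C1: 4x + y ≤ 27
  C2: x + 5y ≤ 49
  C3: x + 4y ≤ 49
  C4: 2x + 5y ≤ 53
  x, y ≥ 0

min z = -4x - 15y

s.t.
  4x + y + s1 = 27
  x + 5y + s2 = 49
  x + 4y + s3 = 49
  2x + 5y + s4 = 53
  x, y, s1, s2, s3, s4 ≥ 0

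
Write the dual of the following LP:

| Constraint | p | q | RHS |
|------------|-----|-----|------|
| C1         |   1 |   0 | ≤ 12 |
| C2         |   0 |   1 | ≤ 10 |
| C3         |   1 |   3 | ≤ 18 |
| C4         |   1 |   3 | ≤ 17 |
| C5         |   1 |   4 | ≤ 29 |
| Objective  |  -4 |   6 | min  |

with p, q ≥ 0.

Primal min cᵀx s.t. Ax ≤ b, x ≥ 0  →  Dual max −bᵀy s.t. Aᵀy ≥ −c, y ≥ 0.

Maximize: z = -12y1 - 10y2 - 18y3 - 17y4 - 29y5

Subject to:
  y1 + y3 + y4 + y5 ≥ 4
  y2 + 3y3 + 3y4 + 4y5 ≥ -6
  y1, y2, y3, y4, y5 ≥ 0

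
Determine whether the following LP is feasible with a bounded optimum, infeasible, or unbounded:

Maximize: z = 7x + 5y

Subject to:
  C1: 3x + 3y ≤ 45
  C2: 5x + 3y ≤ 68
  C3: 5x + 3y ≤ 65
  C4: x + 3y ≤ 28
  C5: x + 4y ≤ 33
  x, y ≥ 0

Feasible with a bounded optimal solution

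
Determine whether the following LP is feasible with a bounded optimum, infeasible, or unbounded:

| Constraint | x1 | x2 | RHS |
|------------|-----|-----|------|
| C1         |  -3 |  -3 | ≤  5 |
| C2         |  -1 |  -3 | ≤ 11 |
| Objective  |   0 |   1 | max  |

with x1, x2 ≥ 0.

Unbounded (objective can increase without bound)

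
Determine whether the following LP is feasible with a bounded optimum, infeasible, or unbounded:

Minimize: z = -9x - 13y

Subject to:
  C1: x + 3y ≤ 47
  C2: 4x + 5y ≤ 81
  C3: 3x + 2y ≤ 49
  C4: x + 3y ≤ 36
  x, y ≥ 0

Feasible with a bounded optimal solution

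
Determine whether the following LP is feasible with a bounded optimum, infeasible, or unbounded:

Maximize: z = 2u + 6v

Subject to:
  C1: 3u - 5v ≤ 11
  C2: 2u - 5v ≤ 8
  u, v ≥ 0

Unbounded (objective can increase without bound)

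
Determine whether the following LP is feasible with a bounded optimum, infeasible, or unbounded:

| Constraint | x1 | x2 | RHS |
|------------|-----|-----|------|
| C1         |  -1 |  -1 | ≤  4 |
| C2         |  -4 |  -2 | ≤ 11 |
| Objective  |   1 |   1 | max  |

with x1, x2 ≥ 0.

Unbounded (objective can increase without bound)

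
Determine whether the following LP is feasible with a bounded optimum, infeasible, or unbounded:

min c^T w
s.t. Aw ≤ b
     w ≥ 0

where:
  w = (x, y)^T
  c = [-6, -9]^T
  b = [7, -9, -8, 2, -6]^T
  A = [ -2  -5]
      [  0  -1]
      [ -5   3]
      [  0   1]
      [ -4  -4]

Infeasible (no feasible solution exists)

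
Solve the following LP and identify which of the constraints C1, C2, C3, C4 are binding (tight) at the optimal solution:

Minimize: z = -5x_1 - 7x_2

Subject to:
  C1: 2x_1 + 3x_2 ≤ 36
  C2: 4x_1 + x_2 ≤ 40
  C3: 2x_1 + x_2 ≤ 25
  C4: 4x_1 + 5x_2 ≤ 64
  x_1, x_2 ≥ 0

At x_1 = 6, x_2 = 8, compute slack b - a·x for each constraint:
  C1: 36 − 36 = 0  (binding)
  C2: 40 − 32 = 8  (slack)
  C3: 25 − 20 = 5  (slack)
  C4: 64 − 64 = 0  (binding)

Optimal: x_1 = 6, x_2 = 8
Binding: C1, C4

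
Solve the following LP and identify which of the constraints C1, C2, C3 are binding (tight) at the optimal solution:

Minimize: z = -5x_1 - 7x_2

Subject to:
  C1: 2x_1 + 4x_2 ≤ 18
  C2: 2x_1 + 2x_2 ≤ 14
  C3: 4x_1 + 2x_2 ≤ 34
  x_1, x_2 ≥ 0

At x_1 = 5, x_2 = 2, compute slack b - a·x for each constraint:
  C1: 18 − 18 = 0  (binding)
  C2: 14 − 14 = 0  (binding)
  C3: 34 − 24 = 10  (slack)

Optimal: x_1 = 5, x_2 = 2
Binding: C1, C2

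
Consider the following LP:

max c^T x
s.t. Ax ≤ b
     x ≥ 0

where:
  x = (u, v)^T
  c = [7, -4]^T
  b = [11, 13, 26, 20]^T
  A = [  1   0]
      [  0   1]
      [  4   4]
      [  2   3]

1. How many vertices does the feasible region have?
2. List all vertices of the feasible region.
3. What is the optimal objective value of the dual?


1. 3
2. (0, 0), (6.5, 0), (0, 6.5)
3. 45.5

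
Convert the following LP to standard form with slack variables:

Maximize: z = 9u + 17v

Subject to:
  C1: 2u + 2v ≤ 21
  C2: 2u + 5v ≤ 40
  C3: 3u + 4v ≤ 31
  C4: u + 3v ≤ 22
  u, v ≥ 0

max z = 9u + 17v

s.t.
  2u + 2v + s1 = 21
  2u + 5v + s2 = 40
  3u + 4v + s3 = 31
  u + 3v + s4 = 22
  u, v, s1, s2, s3, s4 ≥ 0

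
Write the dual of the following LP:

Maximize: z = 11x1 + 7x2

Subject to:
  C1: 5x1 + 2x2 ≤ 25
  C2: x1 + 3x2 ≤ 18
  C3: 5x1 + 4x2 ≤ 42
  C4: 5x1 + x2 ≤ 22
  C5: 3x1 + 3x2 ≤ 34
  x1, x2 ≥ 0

Primal max cᵀx s.t. Ax ≤ b, x ≥ 0  →  Dual min bᵀy s.t. Aᵀy ≥ c, y ≥ 0.

Minimize: z = 25y1 + 18y2 + 42y3 + 22y4 + 34y5

Subject to:
  5y1 + y2 + 5y3 + 5y4 + 3y5 ≥ 11
  2y1 + 3y2 + 4y3 + y4 + 3y5 ≥ 7
  y1, y2, y3, y4, y5 ≥ 0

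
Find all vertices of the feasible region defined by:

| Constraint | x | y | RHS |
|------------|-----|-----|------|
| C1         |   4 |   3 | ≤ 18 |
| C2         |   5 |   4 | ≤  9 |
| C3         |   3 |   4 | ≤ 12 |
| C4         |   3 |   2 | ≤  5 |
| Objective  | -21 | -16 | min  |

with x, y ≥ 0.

(0, 0), (1.667, 0), (1, 1), (0, 2.25)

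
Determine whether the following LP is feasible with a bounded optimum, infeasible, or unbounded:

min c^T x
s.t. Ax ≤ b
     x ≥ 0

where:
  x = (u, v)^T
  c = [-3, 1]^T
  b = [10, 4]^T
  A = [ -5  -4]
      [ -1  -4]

Unbounded (objective can decrease without bound)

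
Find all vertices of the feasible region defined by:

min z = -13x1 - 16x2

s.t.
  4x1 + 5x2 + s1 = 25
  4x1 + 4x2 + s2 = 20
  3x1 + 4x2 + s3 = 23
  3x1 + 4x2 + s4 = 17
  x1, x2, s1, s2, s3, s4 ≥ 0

(0, 0), (5, 0), (3, 2), (0, 4.25)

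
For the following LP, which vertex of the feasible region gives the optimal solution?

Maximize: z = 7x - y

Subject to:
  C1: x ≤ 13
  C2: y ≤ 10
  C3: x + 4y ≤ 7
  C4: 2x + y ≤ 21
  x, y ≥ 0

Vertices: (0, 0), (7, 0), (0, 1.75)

Evaluate the objective at each vertex of the feasible region:
  z(0, 0) = 0
  z(7, 0) = 49  ←
  z(0, 1.75) = -1.75
The maximum is at x = 7, y = 0.

(7, 0)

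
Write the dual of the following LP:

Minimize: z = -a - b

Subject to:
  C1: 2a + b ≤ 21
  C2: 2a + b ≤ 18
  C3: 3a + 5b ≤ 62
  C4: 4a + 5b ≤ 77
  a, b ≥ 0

Primal min cᵀx s.t. Ax ≤ b, x ≥ 0  →  Dual max −bᵀy s.t. Aᵀy ≥ −c, y ≥ 0.

Maximize: z = -21y1 - 18y2 - 62y3 - 77y4

Subject to:
  2y1 + 2y2 + 3y3 + 4y4 ≥ 1
  y1 + y2 + 5y3 + 5y4 ≥ 1
  y1, y2, y3, y4 ≥ 0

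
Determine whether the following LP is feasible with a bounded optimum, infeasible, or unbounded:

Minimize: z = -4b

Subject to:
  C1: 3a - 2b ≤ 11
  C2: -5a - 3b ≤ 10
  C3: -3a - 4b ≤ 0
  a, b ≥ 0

Unbounded (objective can decrease without bound)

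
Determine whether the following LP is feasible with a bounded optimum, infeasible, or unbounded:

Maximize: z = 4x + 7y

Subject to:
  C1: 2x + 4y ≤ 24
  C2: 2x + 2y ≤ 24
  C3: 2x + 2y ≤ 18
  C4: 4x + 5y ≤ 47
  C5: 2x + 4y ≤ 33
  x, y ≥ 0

Feasible with a bounded optimal solution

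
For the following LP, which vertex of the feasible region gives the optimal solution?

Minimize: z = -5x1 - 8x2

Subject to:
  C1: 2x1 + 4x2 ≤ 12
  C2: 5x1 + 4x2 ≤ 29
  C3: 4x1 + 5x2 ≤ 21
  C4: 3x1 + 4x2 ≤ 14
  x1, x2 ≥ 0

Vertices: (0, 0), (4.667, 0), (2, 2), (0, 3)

Evaluate the objective at each vertex of the feasible region:
  z(0, 0) = 0
  z(4.667, 0) = -23.33
  z(2, 2) = -26  ←
  z(0, 3) = -24
The minimum is at x1 = 2, x2 = 2.

(2, 2)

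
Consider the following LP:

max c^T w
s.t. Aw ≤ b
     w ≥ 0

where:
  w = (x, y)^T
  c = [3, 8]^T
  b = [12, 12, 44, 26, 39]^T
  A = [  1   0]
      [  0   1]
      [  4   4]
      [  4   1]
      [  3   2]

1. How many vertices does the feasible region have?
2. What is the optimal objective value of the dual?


1. 4
2. 88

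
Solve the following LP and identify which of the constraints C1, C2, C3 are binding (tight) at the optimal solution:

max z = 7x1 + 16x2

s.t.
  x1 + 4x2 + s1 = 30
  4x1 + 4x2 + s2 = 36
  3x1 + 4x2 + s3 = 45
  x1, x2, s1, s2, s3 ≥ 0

At x1 = 2, x2 = 7, compute slack b - a·x for each constraint:
  C1: 30 − 30 = 0  (binding)
  C2: 36 − 36 = 0  (binding)
  C3: 45 − 34 = 11  (slack)

Optimal: x1 = 2, x2 = 7
Binding: C1, C2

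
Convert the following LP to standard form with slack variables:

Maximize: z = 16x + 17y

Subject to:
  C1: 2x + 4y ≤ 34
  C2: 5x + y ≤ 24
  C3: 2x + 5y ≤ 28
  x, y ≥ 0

max z = 16x + 17y

s.t.
  2x + 4y + s1 = 34
  5x + y + s2 = 24
  2x + 5y + s3 = 28
  x, y, s1, s2, s3 ≥ 0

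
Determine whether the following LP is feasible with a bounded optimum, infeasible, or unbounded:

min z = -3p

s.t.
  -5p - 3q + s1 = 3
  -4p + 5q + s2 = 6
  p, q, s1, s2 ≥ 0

Unbounded (objective can decrease without bound)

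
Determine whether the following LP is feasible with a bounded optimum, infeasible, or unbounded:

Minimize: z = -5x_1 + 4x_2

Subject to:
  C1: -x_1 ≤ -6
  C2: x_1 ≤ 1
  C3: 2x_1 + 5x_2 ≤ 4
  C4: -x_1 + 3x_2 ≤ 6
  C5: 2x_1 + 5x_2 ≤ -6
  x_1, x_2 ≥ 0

Infeasible (no feasible solution exists)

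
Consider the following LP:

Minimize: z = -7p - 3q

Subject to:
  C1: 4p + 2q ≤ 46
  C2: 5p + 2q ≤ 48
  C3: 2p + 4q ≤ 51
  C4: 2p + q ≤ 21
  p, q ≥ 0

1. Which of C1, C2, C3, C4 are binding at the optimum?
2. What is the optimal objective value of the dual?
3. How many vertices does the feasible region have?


1. C2, C4
2. -69
3. 5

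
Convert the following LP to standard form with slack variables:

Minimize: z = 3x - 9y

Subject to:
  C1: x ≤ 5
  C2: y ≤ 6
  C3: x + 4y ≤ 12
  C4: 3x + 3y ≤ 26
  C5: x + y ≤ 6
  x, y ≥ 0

min z = 3x - 9y

s.t.
  x + s1 = 5
  y + s2 = 6
  x + 4y + s3 = 12
  3x + 3y + s4 = 26
  x + y + s5 = 6
  x, y, s1, s2, s3, s4, s5 ≥ 0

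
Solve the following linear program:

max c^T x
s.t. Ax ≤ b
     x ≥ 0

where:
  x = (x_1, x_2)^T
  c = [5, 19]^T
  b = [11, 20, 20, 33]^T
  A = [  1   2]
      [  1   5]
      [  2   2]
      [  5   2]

Evaluate the objective at each vertex of the feasible region:
  z(0, 0) = 0
  z(6.6, 0) = 33
  z(5.5, 2.75) = 79.75
  z(5, 3) = 82  ←
  z(0, 4) = 76
The maximum is at x_1 = 5, x_2 = 3.

x_1 = 5, x_2 = 3, z = 82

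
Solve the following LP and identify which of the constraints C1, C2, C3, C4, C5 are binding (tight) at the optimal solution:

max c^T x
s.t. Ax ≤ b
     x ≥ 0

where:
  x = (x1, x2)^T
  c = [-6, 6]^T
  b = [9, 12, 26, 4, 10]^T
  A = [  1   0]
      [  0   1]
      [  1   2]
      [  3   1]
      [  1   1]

At x1 = 0, x2 = 4, compute slack b - a·x for each constraint:
  C1: 9 − 0 = 9  (slack)
  C2: 12 − 4 = 8  (slack)
  C3: 26 − 8 = 18  (slack)
  C4: 4 − 4 = 0  (binding)
  C5: 10 − 4 = 6  (slack)

Optimal: x1 = 0, x2 = 4
Binding: C4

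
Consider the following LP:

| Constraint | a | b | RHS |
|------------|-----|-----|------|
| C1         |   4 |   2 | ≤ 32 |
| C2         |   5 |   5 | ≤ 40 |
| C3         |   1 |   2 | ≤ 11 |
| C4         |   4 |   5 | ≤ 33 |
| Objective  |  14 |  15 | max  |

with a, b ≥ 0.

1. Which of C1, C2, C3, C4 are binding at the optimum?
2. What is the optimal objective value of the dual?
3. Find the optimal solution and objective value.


1. C2, C4
2. 113
3. a = 7, b = 1, z = 113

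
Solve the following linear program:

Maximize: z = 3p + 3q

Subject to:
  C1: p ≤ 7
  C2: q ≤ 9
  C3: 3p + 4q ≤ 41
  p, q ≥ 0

Evaluate the objective at each vertex of the feasible region:
  z(0, 0) = 0
  z(7, 0) = 21
  z(7, 5) = 36  ←
  z(1.667, 9) = 32
  z(0, 9) = 27
The maximum is at p = 7, q = 5.

p = 7, q = 5, z = 36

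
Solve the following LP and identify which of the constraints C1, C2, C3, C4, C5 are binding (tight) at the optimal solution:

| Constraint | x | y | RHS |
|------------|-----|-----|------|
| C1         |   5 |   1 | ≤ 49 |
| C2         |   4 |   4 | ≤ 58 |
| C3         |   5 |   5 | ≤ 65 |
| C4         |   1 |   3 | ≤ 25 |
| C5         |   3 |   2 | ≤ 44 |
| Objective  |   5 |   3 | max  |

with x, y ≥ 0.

At x = 9, y = 4, compute slack b - a·x for each constraint:
  C1: 49 − 49 = 0  (binding)
  C2: 58 − 52 = 6  (slack)
  C3: 65 − 65 = 0  (binding)
  C4: 25 − 21 = 4  (slack)
  C5: 44 − 35 = 9  (slack)

Optimal: x = 9, y = 4
Binding: C1, C3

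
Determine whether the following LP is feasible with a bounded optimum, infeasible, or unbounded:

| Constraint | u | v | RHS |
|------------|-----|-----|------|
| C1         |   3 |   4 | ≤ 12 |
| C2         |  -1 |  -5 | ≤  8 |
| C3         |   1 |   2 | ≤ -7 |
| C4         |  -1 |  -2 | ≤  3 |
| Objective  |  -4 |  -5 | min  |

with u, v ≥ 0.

Infeasible (no feasible solution exists)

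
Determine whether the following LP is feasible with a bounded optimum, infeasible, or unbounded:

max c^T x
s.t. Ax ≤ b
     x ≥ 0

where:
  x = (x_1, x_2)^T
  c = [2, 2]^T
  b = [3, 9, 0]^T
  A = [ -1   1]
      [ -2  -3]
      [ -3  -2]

Unbounded (objective can increase without bound)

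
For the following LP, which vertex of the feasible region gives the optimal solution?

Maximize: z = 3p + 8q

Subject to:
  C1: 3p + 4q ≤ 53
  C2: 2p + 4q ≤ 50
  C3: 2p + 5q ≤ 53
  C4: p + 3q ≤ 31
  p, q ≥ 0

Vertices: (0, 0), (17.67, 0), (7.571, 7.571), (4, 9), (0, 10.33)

Evaluate the objective at each vertex of the feasible region:
  z(0, 0) = 0
  z(17.67, 0) = 53
  z(7.571, 7.571) = 83.29
  z(4, 9) = 84  ←
  z(0, 10.33) = 82.67
The maximum is at p = 4, q = 9.

(4, 9)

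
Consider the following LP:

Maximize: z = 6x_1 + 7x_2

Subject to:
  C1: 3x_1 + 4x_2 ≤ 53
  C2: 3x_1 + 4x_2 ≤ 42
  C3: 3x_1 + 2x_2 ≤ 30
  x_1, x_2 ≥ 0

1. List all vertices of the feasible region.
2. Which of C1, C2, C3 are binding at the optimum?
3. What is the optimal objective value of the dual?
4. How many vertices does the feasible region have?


1. (0, 0), (10, 0), (6, 6), (0, 10.5)
2. C2, C3
3. 78
4. 4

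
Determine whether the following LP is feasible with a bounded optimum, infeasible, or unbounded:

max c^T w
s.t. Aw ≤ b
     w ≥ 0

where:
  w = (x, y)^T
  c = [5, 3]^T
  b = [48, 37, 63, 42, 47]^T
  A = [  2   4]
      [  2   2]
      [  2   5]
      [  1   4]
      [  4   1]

Feasible with a bounded optimal solution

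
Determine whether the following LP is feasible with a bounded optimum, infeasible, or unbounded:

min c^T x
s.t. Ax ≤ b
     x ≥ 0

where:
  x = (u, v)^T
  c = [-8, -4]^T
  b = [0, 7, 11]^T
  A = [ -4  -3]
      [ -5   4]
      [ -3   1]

Unbounded (objective can decrease without bound)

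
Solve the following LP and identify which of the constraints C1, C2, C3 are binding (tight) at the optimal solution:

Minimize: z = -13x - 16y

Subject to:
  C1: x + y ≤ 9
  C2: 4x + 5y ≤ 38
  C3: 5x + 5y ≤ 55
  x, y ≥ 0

At x = 7, y = 2, compute slack b - a·x for each constraint:
  C1: 9 − 9 = 0  (binding)
  C2: 38 − 38 = 0  (binding)
  C3: 55 − 45 = 10  (slack)

Optimal: x = 7, y = 2
Binding: C1, C2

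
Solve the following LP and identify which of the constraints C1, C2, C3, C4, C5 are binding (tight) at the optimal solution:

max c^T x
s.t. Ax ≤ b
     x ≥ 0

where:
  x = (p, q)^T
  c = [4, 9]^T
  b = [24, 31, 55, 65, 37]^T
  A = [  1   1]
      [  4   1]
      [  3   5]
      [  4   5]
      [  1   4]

At p = 5, q = 8, compute slack b - a·x for each constraint:
  C1: 24 − 13 = 11  (slack)
  C2: 31 − 28 = 3  (slack)
  C3: 55 − 55 = 0  (binding)
  C4: 65 − 60 = 5  (slack)
  C5: 37 − 37 = 0  (binding)

Optimal: p = 5, q = 8
Binding: C3, C5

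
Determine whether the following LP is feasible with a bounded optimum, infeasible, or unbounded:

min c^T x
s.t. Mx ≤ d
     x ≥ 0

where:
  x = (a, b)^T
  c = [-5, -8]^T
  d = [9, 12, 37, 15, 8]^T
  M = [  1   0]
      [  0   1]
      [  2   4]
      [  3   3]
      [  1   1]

Feasible with a bounded optimal solution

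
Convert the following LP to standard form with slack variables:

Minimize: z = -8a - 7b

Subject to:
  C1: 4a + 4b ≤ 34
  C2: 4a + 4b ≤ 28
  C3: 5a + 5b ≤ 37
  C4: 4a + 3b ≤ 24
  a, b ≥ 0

min z = -8a - 7b

s.t.
  4a + 4b + s1 = 34
  4a + 4b + s2 = 28
  5a + 5b + s3 = 37
  4a + 3b + s4 = 24
  a, b, s1, s2, s3, s4 ≥ 0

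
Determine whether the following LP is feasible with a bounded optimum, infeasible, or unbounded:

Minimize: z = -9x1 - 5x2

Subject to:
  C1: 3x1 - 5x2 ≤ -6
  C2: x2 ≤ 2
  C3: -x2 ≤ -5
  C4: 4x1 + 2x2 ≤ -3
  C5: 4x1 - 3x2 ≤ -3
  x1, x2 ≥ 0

Infeasible (no feasible solution exists)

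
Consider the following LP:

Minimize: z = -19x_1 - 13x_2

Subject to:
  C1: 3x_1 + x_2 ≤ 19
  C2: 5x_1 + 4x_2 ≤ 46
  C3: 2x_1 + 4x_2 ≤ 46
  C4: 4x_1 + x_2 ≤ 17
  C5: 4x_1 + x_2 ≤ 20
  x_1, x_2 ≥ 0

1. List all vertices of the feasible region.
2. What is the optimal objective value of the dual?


1. (0, 0), (4.25, 0), (2, 9), (0, 11.5)
2. -155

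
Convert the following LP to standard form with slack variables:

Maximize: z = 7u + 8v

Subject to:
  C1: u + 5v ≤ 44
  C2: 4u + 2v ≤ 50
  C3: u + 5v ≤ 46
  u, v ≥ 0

max z = 7u + 8v

s.t.
  u + 5v + s1 = 44
  4u + 2v + s2 = 50
  u + 5v + s3 = 46
  u, v, s1, s2, s3 ≥ 0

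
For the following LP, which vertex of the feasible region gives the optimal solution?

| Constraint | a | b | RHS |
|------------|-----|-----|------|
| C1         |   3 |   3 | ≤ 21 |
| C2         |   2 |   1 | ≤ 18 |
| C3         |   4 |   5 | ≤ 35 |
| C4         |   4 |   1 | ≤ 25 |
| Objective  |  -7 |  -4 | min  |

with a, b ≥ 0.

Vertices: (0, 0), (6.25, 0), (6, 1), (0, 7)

Evaluate the objective at each vertex of the feasible region:
  z(0, 0) = 0
  z(6.25, 0) = -43.75
  z(6, 1) = -46  ←
  z(0, 7) = -28
The minimum is at a = 6, b = 1.

(6, 1)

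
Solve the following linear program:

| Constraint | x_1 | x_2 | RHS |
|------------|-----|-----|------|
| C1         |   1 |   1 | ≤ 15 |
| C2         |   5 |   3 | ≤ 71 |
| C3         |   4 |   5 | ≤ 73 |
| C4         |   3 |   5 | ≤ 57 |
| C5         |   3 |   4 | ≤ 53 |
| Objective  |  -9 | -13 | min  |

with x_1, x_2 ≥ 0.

Evaluate the objective at each vertex of the feasible region:
  z(0, 0) = 0
  z(14.2, 0) = -127.8
  z(13, 2) = -143
  z(9, 6) = -159  ←
  z(0, 11.4) = -148.2
The minimum is at x_1 = 9, x_2 = 6.

x_1 = 9, x_2 = 6, z = -159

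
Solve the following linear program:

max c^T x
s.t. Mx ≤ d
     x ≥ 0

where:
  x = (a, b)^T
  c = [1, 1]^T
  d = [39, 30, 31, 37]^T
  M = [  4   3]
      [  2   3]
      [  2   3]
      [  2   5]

Evaluate the objective at each vertex of the feasible region:
  z(0, 0) = 0
  z(9.75, 0) = 9.75
  z(6, 5) = 11  ←
  z(0, 7.4) = 7.4
The maximum is at a = 6, b = 5.

a = 6, b = 5, z = 11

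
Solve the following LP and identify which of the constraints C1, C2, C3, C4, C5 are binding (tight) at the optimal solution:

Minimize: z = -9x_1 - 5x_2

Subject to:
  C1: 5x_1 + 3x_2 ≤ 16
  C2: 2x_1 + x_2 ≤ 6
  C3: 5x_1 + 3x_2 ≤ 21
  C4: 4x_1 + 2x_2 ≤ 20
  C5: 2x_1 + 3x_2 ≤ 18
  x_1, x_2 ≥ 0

At x_1 = 2, x_2 = 2, compute slack b - a·x for each constraint:
  C1: 16 − 16 = 0  (binding)
  C2: 6 − 6 = 0  (binding)
  C3: 21 − 16 = 5  (slack)
  C4: 20 − 12 = 8  (slack)
  C5: 18 − 10 = 8  (slack)

Optimal: x_1 = 2, x_2 = 2
Binding: C1, C2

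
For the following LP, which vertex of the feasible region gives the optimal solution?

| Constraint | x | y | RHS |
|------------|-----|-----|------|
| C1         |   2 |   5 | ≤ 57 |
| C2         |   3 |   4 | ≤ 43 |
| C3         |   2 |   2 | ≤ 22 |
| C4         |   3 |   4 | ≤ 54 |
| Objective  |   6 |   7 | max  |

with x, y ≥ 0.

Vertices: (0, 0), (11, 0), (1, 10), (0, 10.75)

Evaluate the objective at each vertex of the feasible region:
  z(0, 0) = 0
  z(11, 0) = 66
  z(1, 10) = 76  ←
  z(0, 10.75) = 75.25
The maximum is at x = 1, y = 10.

(1, 10)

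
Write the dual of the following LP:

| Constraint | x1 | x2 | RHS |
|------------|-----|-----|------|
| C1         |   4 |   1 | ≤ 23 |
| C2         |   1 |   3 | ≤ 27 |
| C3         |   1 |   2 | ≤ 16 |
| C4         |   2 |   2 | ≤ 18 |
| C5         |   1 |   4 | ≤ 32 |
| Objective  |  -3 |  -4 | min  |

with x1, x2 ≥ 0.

Primal min cᵀx s.t. Ax ≤ b, x ≥ 0  →  Dual max −bᵀy s.t. Aᵀy ≥ −c, y ≥ 0.

Maximize: z = -23y1 - 27y2 - 16y3 - 18y4 - 32y5

Subject to:
  4y1 + y2 + y3 + 2y4 + y5 ≥ 3
  y1 + 3y2 + 2y3 + 2y4 + 4y5 ≥ 4
  y1, y2, y3, y4, y5 ≥ 0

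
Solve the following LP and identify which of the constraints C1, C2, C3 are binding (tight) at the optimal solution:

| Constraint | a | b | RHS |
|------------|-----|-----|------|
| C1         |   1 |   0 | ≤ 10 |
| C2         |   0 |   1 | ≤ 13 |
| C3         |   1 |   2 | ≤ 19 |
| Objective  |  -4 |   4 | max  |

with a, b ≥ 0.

At a = 0, b = 9.5, compute slack b - a·x for each constraint:
  C1: 10 − 0 = 10  (slack)
  C2: 13 − 9.5 = 3.5  (slack)
  C3: 19 − 19 = 0  (binding)

Optimal: a = 0, b = 9.5
Binding: C3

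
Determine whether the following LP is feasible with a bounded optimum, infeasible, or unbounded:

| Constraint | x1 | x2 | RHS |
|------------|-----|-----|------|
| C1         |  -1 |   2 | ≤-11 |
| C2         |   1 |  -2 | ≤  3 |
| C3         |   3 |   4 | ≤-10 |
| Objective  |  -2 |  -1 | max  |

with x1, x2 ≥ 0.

Infeasible (no feasible solution exists)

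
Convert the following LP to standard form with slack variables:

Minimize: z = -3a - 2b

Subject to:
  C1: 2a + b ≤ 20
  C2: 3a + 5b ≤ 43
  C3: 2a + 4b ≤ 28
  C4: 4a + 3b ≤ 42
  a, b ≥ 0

min z = -3a - 2b

s.t.
  2a + b + s1 = 20
  3a + 5b + s2 = 43
  2a + 4b + s3 = 28
  4a + 3b + s4 = 42
  a, b, s1, s2, s3, s4 ≥ 0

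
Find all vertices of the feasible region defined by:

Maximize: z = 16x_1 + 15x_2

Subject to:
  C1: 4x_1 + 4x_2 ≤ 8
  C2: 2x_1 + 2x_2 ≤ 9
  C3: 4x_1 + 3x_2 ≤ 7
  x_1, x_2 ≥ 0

(0, 0), (1.75, 0), (1, 1), (0, 2)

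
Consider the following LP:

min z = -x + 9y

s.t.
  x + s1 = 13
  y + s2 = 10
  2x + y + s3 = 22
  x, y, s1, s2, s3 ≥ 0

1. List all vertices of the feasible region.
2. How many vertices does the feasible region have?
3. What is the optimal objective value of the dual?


1. (0, 0), (11, 0), (6, 10), (0, 10)
2. 4
3. -11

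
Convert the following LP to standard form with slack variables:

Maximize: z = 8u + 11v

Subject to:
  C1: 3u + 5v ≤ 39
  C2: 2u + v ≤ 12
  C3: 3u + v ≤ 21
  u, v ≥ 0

max z = 8u + 11v

s.t.
  3u + 5v + s1 = 39
  2u + v + s2 = 12
  3u + v + s3 = 21
  u, v, s1, s2, s3 ≥ 0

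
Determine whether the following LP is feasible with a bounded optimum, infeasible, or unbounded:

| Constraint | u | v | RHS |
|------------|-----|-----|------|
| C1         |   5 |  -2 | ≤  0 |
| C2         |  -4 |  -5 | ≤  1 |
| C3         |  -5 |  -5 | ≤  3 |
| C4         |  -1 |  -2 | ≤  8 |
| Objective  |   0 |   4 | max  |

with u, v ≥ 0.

Unbounded (objective can increase without bound)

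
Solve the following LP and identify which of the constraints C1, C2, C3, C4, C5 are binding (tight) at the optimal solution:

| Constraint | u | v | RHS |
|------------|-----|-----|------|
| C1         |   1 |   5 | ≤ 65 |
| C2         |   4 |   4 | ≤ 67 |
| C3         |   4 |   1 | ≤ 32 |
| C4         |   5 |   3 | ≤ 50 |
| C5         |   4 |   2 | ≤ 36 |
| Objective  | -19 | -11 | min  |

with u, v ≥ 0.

At u = 4, v = 10, compute slack b - a·x for each constraint:
  C1: 65 − 54 = 11  (slack)
  C2: 67 − 56 = 11  (slack)
  C3: 32 − 26 = 6  (slack)
  C4: 50 − 50 = 0  (binding)
  C5: 36 − 36 = 0  (binding)

Optimal: u = 4, v = 10
Binding: C4, C5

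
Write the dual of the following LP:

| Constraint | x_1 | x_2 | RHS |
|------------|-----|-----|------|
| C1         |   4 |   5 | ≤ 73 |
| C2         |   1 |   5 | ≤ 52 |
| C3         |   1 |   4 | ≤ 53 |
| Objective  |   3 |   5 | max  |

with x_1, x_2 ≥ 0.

Primal max cᵀx s.t. Ax ≤ b, x ≥ 0  →  Dual min bᵀy s.t. Aᵀy ≥ c, y ≥ 0.

Minimize: z = 73y1 + 52y2 + 53y3

Subject to:
  4y1 + y2 + y3 ≥ 3
  5y1 + 5y2 + 4y3 ≥ 5
  y1, y2, y3 ≥ 0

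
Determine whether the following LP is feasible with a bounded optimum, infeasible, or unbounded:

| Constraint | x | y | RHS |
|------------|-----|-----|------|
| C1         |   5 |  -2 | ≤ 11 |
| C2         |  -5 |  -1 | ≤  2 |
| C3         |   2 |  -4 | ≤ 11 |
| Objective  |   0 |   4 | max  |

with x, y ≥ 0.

Unbounded (objective can increase without bound)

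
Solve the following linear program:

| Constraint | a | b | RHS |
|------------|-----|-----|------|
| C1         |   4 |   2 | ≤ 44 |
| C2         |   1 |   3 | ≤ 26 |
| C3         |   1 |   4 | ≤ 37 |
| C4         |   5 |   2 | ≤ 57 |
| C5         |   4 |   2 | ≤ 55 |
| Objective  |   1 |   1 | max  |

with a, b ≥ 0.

Evaluate the objective at each vertex of the feasible region:
  z(0, 0) = 0
  z(11, 0) = 11
  z(8, 6) = 14  ←
  z(0, 8.667) = 8.667
The maximum is at a = 8, b = 6.

a = 8, b = 6, z = 14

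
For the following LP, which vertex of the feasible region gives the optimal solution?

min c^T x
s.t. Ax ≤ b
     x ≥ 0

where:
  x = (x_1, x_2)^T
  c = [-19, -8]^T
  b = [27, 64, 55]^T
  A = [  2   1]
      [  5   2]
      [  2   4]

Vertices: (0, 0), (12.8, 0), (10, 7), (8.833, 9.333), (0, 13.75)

Evaluate the objective at each vertex of the feasible region:
  z(0, 0) = 0
  z(12.8, 0) = -243.2
  z(10, 7) = -246  ←
  z(8.833, 9.333) = -242.5
  z(0, 13.75) = -110
The minimum is at x_1 = 10, x_2 = 7.

(10, 7)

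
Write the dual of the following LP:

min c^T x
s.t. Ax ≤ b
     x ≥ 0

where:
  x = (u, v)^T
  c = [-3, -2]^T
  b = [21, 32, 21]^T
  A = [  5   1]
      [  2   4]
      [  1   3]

Primal min cᵀx s.t. Ax ≤ b, x ≥ 0  →  Dual max −bᵀy s.t. Aᵀy ≥ −c, y ≥ 0.

Maximize: z = -21y1 - 32y2 - 21y3

Subject to:
  5y1 + 2y2 + y3 ≥ 3
  y1 + 4y2 + 3y3 ≥ 2
  y1, y2, y3 ≥ 0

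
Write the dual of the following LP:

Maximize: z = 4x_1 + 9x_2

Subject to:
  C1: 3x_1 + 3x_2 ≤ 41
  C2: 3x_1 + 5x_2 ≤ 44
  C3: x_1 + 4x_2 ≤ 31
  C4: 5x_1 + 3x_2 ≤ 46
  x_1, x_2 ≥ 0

Primal max cᵀx s.t. Ax ≤ b, x ≥ 0  →  Dual min bᵀy s.t. Aᵀy ≥ c, y ≥ 0.

Minimize: z = 41y1 + 44y2 + 31y3 + 46y4

Subject to:
  3y1 + 3y2 + y3 + 5y4 ≥ 4
  3y1 + 5y2 + 4y3 + 3y4 ≥ 9
  y1, y2, y3, y4 ≥ 0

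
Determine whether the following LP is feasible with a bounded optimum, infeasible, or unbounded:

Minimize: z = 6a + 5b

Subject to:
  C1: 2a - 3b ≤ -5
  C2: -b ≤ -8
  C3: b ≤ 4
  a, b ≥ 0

Infeasible (no feasible solution exists)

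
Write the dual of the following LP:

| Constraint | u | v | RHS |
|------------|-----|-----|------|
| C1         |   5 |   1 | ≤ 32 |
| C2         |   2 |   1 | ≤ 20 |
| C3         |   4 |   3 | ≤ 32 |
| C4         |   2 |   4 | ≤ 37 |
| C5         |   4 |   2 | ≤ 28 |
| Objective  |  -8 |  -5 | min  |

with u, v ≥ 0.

Primal min cᵀx s.t. Ax ≤ b, x ≥ 0  →  Dual max −bᵀy s.t. Aᵀy ≥ −c, y ≥ 0.

Maximize: z = -32y1 - 20y2 - 32y3 - 37y4 - 28y5

Subject to:
  5y1 + 2y2 + 4y3 + 2y4 + 4y5 ≥ 8
  y1 + y2 + 3y3 + 4y4 + 2y5 ≥ 5
  y1, y2, y3, y4, y5 ≥ 0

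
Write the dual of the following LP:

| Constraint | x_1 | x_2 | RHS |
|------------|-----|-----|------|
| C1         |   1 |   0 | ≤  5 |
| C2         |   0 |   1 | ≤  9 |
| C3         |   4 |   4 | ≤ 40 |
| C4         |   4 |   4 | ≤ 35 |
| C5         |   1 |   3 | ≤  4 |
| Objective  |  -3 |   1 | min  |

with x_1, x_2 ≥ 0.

Primal min cᵀx s.t. Ax ≤ b, x ≥ 0  →  Dual max −bᵀy s.t. Aᵀy ≥ −c, y ≥ 0.

Maximize: z = -5y1 - 9y2 - 40y3 - 35y4 - 4y5

Subject to:
  y1 + 4y3 + 4y4 + y5 ≥ 3
  y2 + 4y3 + 4y4 + 3y5 ≥ -1
  y1, y2, y3, y4, y5 ≥ 0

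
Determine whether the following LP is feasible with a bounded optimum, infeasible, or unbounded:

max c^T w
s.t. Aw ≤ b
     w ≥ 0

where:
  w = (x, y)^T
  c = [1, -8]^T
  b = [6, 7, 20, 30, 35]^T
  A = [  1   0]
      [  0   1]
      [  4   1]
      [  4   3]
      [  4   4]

Feasible with a bounded optimal solution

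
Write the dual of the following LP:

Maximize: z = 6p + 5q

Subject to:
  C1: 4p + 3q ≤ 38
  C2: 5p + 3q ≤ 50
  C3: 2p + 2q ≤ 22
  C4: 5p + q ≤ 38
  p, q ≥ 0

Primal max cᵀx s.t. Ax ≤ b, x ≥ 0  →  Dual min bᵀy s.t. Aᵀy ≥ c, y ≥ 0.

Minimize: z = 38y1 + 50y2 + 22y3 + 38y4

Subject to:
  4y1 + 5y2 + 2y3 + 5y4 ≥ 6
  3y1 + 3y2 + 2y3 + y4 ≥ 5
  y1, y2, y3, y4 ≥ 0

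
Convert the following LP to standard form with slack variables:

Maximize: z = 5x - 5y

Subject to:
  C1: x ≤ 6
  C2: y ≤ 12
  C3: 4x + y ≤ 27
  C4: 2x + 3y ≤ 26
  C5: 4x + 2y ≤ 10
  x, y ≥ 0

max z = 5x - 5y

s.t.
  x + s1 = 6
  y + s2 = 12
  4x + y + s3 = 27
  2x + 3y + s4 = 26
  4x + 2y + s5 = 10
  x, y, s1, s2, s3, s4, s5 ≥ 0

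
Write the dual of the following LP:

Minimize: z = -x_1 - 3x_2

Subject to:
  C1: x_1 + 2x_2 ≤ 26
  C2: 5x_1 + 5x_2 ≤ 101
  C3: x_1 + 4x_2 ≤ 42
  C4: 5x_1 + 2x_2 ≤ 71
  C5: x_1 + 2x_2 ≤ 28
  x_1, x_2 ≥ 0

Primal min cᵀx s.t. Ax ≤ b, x ≥ 0  →  Dual max −bᵀy s.t. Aᵀy ≥ −c, y ≥ 0.

Maximize: z = -26y1 - 101y2 - 42y3 - 71y4 - 28y5

Subject to:
  y1 + 5y2 + y3 + 5y4 + y5 ≥ 1
  2y1 + 5y2 + 4y3 + 2y4 + 2y5 ≥ 3
  y1, y2, y3, y4, y5 ≥ 0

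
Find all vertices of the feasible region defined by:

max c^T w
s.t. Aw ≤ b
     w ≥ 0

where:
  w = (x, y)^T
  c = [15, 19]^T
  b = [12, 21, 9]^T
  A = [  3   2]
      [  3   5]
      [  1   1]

(0, 0), (4, 0), (2, 3), (0, 4.2)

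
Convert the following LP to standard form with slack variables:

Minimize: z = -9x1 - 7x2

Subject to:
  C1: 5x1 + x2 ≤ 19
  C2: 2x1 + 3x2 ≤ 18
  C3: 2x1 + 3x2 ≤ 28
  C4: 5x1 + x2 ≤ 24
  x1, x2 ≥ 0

min z = -9x1 - 7x2

s.t.
  5x1 + x2 + s1 = 19
  2x1 + 3x2 + s2 = 18
  2x1 + 3x2 + s3 = 28
  5x1 + x2 + s4 = 24
  x1, x2, s1, s2, s3, s4 ≥ 0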